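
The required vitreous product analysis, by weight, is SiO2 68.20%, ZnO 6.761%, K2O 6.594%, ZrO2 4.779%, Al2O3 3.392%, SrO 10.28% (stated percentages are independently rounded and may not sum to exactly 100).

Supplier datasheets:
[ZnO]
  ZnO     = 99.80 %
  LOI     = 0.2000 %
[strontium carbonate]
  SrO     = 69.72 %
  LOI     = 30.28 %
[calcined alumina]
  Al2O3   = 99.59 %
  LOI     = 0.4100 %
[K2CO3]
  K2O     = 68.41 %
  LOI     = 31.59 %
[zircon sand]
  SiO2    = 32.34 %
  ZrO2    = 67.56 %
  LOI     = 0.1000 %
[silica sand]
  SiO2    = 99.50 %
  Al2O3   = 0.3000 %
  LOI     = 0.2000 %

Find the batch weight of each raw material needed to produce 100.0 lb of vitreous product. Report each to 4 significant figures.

Batch per 100.0 lb vitreous product:
  ZnO: 6.775 lb
  strontium carbonate: 14.74 lb
  calcined alumina: 3.206 lb
  K2CO3: 9.639 lb
  zircon sand: 7.074 lb
  silica sand: 66.24 lb
Total batch = 107.7 lb; LOI loss = 7.674 lb; yield = 92.87%

Values along the way are displayed rounded to 4 significant digits in the working — all internal work keeps full precision at each step — every reported number is rounded only once — the derived quantities (yield, the six compositions, glass mass, totals, LOI) are re-derived from the weighed amounts on 100.0 lb of glass at full float precision as they appear in either problem or answer.
Per-oxide target masses for 100.0 lb vitreous product:
  SiO2: 68.20% × 100.0 = 68.20 lb
  ZnO: 6.761% × 100.0 = 6.761 lb
  K2O: 6.594% × 100.0 = 6.594 lb
  ZrO2: 4.779% × 100.0 = 4.779 lb
  Al2O3: 3.392% × 100.0 = 3.392 lb
  SrO: 10.28% × 100.0 = 10.28 lb
Checking each oxide sum applying the batch weights above, at the basis given (delivered sums recover each target up to rounding of the answer):
  SiO2: 7.074·0.3234 + 66.24·0.9950 = 68.20 lb (target 68.20 lb)
  ZnO: 6.775·0.9980 = 6.761 lb (target 6.761 lb)
  K2O: 9.639·0.6841 = 6.594 lb (target 6.594 lb)
  ZrO2: 7.074·0.6756 = 4.779 lb (target 4.779 lb)
  Al2O3: 3.206·0.9959 + 66.24·0.003000 = 3.392 lb (target 3.392 lb)
  SrO: 14.74·0.6972 = 10.28 lb (target 10.28 lb)
Mass balance on the glass: batch Σ − ignition loss = 100.0 lb (summing oxide targets gives 100.0 lb; the stated basis being 100.0 lb — gaps are rounding artifacts).
Total batch = Σ batch = 107.7 lb; loss to ignition Σ batch·LOI = 7.674 lb; the yield ratio, glass ÷ batch: 92.87%.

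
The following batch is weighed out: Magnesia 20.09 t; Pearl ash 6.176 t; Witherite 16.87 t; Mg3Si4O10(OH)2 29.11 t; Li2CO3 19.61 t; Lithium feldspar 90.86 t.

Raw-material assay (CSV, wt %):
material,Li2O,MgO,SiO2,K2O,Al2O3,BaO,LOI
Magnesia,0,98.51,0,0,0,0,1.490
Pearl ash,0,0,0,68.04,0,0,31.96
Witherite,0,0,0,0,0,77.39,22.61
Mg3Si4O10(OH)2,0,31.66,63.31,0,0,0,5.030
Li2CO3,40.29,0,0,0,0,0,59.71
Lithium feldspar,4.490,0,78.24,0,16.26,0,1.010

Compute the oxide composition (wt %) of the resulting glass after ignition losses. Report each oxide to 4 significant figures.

Glass mass = 162.5 t (batch 182.7 − LOI 20.18).
Composition: Li2O 7.371%, MgO 17.85%, SiO2 55.08%, K2O 2.585%, Al2O3 9.089%, BaO 8.032%

All arithmetic runs at exact precision at all times — values along the way are shown, with 4-significant-digit rounding, when written out; a single rounding produces each reported number — all derived quantities are computed at exact precision (the six compositions, yield, ignition loss, totals, net glass mass) from the weighed amounts on 162.5 t of glass, exactly as shown in question or answer.
Per-oxide mass from batch:
  Li2O: 19.61·0.4029 + 90.86·0.04490 = 11.98 t
  MgO: 20.09·0.9851 + 29.11·0.3166 = 29.01 t
  SiO2: 29.11·0.6331 + 90.86·0.7824 = 89.52 t
  K2O: 6.176·0.6804 = 4.202 t
  Al2O3: 90.86·0.1626 = 14.77 t
  BaO: 16.87·0.7739 = 13.06 t
LOI: 20.09·0.01490 + 6.176·0.3196 + 16.87·0.2261 + 29.11·0.05030 + 19.61·0.5971 + 90.86·0.01010 = 20.18 t
Resulting glass, batch − LOI: 182.7 − 20.18 = 162.5 t (consistent with Σ oxide mass)
oxide / glass × 100 gives the wt %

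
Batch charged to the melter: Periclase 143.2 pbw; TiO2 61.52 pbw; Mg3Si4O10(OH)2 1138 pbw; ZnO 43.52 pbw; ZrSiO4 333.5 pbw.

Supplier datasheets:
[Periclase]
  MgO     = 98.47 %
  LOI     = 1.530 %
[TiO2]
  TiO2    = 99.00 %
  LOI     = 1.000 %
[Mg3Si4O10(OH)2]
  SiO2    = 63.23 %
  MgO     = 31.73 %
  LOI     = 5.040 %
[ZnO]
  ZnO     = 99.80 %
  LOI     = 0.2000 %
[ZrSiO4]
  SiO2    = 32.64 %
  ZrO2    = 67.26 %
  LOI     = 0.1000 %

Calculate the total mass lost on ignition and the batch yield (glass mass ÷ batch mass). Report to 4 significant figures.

LOI loss = 60.58 pbw; glass = 1659 pbw; yield = 96.48%

Full precision is held all the way through. Intermediates are displayed, with 4-significant-digit rounding, as written. Each reported value is rounded exactly once. Derived quantities are carried in full float precision (yield, the totals, ignition loss, five oxide percentages, glass mass) using the weight values for 1659 pbw of glass, as given in either problem or answer.
Loss on ignition, line by line:
  Periclase: 143.2 × 0.01530 = 2.191 pbw
  TiO2: 61.52 × 0.01000 = 0.6152 pbw
  Mg3Si4O10(OH)2: 1138 × 0.05040 = 57.36 pbw
  ZnO: 43.52 × 0.002000 = 0.08704 pbw
  ZrSiO4: 333.5 × 0.001000 = 0.3335 pbw
Total LOI = 60.58 pbw
Glass = batch − LOI = 1720 − 60.58 = 1659 pbw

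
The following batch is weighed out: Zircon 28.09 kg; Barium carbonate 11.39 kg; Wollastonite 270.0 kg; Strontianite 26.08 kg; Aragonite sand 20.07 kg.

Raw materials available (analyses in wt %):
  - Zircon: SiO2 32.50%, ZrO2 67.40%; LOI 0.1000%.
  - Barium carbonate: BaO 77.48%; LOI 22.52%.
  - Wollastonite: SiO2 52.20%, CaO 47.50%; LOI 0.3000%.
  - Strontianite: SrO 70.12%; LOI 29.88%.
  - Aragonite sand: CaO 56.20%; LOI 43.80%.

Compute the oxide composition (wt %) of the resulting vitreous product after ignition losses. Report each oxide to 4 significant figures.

Working values are rounded to 4 significant figures when quoted. All internal work keeps full precision at every stage; exactly one rounding is applied to each reported number — the derived quantities (LOI, yield, net glass mass, the totals, five oxide percentages) are re-derived starting from the weights for 335.6 kg of glass at full precision, as written in question or answer.
Oxide masses out of the charge:
  SiO2: 28.09·0.3250 + 270.0·0.5220 = 150.1 kg
  ZrO2: 28.09·0.6740 = 18.93 kg
  BaO: 11.39·0.7748 = 8.825 kg
  CaO: 270.0·0.4750 + 20.07·0.5620 = 139.5 kg
  SrO: 26.08·0.7012 = 18.29 kg
LOI: 28.09·0.001000 + 11.39·0.2252 + 270.0·0.003000 + 26.08·0.2988 + 20.07·0.4380 = 19.99 kg
Resulting glass, batch − LOI: 355.6 − 19.99 = 335.6 kg (the oxide masses sum to this)
each wt % is 100 × oxide ÷ glass

Glass mass = 335.6 kg (batch 355.6 − LOI 19.99).
Composition: SiO2 44.71%, ZrO2 5.641%, BaO 2.629%, CaO 41.57%, SrO 5.448%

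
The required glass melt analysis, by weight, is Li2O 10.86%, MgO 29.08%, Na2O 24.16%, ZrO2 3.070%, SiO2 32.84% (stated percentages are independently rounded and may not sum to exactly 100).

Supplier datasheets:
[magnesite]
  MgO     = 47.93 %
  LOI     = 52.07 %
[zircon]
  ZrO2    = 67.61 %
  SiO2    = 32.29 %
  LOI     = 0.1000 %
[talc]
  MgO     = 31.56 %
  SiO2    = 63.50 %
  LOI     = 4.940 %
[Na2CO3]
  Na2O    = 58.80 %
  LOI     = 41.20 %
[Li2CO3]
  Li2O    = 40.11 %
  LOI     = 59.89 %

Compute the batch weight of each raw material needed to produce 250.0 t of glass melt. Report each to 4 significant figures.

Batch per 250.0 t glass melt:
  magnesite: 70.35 t
  zircon: 11.35 t
  talc: 123.5 t
  Na2CO3: 102.7 t
  Li2CO3: 67.69 t
Total batch = 375.6 t; LOI loss = 125.6 t; yield = 66.56%

The working math keeps full float precision at every stage; the intermediate values are shown rounded off to 4 significant digits within the worked lines — a single rounding produces every reported result. Derived quantities (the totals, the five compositions, LOI, net glass mass, the yield) are recomputed using the weight values on 250.0 t of glass in full precision, as they appear in question or answer.
Oxide-by-oxide targets in 250.0 t glass melt:
  Li2O: 10.86% × 250.0 = 27.15 t
  MgO: 29.08% × 250.0 = 72.70 t
  Na2O: 24.16% × 250.0 = 60.40 t
  ZrO2: 3.070% × 250.0 = 7.675 t
  SiO2: 32.84% × 250.0 = 82.10 t
Mass-balance tally per oxide applying the batch weights above, under the basis named above (target by target, the sums agree inside rounding margins):
  Li2O: 67.69·0.4011 = 27.15 t (target 27.15 t)
  MgO: 70.35·0.4793 + 123.5·0.3156 = 72.70 t (target 72.70 t)
  Na2O: 102.7·0.5880 = 60.39 t (target 60.40 t)
  ZrO2: 11.35·0.6761 = 7.674 t (target 7.675 t)
  SiO2: 11.35·0.3229 + 123.5·0.6350 = 82.09 t (target 82.10 t)
Glass mass check: batch Σ − ignition loss = 250.0 t (oxide target masses add up to 250.0 t; with the basis standing at 250.0 t — gaps are rounding artifacts).
Adding the batch up: Σ batch = 375.6 t; LOI loss = Σ batch·LOI = 125.6 t; as yield: glass ÷ batch → 66.56%.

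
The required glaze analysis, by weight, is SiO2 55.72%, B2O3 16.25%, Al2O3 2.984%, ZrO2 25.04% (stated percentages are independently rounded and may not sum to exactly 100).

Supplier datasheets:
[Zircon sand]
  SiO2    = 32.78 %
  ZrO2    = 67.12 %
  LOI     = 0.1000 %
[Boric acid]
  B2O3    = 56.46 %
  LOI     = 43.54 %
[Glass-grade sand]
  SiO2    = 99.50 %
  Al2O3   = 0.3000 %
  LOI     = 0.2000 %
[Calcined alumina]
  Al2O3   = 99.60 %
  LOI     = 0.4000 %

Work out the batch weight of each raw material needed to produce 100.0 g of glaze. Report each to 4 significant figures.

Batch per 100.0 g glaze:
  Zircon sand: 37.31 g
  Boric acid: 28.78 g
  Glass-grade sand: 43.71 g
  Calcined alumina: 2.864 g
Total batch = 112.7 g; LOI loss = 12.67 g; yield = 88.76%

The whole derivation runs at full precision at every stage; the intermediate values are displayed rounded to four significant digits as written — each reported figure carries a single rounding; derived quantities (the yield, totals, the four compositions, net glass mass, ignition loss) are carried at exact precision from the weighed amounts at 100.0 g of glass, exactly as printed in the question or the answer.
Oxide mass targets, per 100.0 g glaze:
  SiO2: 55.72% × 100.0 = 55.72 g
  B2O3: 16.25% × 100.0 = 16.25 g
  Al2O3: 2.984% × 100.0 = 2.984 g
  ZrO2: 25.04% × 100.0 = 25.04 g
Balance tally, oxide-wise, using the reported weights, at the basis given (every target is met by its sum inside rounding margins):
  SiO2: 37.31·0.3278 + 43.71·0.9950 = 55.72 g (target 55.72 g)
  B2O3: 28.78·0.5646 = 16.25 g (target 16.25 g)
  Al2O3: 43.71·0.003000 + 2.864·0.9960 = 2.984 g (target 2.984 g)
  ZrO2: 37.31·0.6712 = 25.04 g (target 25.04 g)
Glass-mass bookkeeping: the batch minus its LOI: 100.0 g (oxide target masses add up to 99.99 g; against the stated basis, 100.0 g — gaps are rounding artifacts).
Whole-batch sum: Σ batch = 112.7 g; Σ batch·LOI gives LOI loss = 12.67 g; yield = glass ÷ total batch = 88.76%.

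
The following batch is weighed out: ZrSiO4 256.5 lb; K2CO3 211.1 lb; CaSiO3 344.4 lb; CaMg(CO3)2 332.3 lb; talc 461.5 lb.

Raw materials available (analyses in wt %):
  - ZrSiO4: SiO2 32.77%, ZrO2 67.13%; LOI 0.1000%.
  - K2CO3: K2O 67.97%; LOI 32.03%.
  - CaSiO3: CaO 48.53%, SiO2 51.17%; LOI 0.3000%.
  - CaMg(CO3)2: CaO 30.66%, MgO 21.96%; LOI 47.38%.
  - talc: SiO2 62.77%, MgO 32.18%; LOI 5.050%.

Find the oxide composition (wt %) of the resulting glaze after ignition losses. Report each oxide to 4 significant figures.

Rounding to 4 significant digits governs each mid-chain value as printed. All internal work maintains full float precision throughout; exactly one rounding is applied to every reported figure — derived quantities are carried in full float precision (the yield, the five compositions, glass mass, totals, ignition loss) starting from the weights for 1356 lb of glass as given in question or answer.
Oxide masses out of the charge:
  CaO: 344.4·0.4853 + 332.3·0.3066 = 269.0 lb
  SiO2: 256.5·0.3277 + 344.4·0.5117 + 461.5·0.6277 = 550.0 lb
  ZrO2: 256.5·0.6713 = 172.2 lb
  MgO: 332.3·0.2196 + 461.5·0.3218 = 221.5 lb
  K2O: 211.1·0.6797 = 143.5 lb
LOI: 256.5·0.001000 + 211.1·0.3203 + 344.4·0.003000 + 332.3·0.4738 + 461.5·0.05050 = 249.7 lb
Net of LOI, the glass mass = 1606 − 249.7 = 1356 lb (consistent with Σ oxide mass)
oxide / glass × 100 gives the wt %

Glass mass = 1356 lb (batch 1606 − LOI 249.7).
Composition: CaO 19.84%, SiO2 40.55%, ZrO2 12.70%, MgO 16.33%, K2O 10.58%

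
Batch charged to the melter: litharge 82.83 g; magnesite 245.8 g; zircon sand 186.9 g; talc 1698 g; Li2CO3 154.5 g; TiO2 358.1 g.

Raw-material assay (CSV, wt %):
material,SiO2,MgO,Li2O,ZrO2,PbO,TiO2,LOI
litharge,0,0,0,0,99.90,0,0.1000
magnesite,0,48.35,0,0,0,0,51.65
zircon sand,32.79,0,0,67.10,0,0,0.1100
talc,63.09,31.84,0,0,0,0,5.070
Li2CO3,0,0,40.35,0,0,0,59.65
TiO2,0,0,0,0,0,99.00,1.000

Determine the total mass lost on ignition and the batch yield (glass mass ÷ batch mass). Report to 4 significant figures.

Each numeric step carries full float precision end to end. Intermediates are printed, with 4-significant-digit rounding, as written; a single rounding finalizes every reported result — all derived quantities are rebuilt in exact precision (the six compositions, the totals, LOI, glass mass, the yield) from the batch weights on 2417 g of glass, as quoted within problem or answer.
LOI of each material in turn:
  litharge: 82.83 × 0.001000 = 0.08283 g
  magnesite: 245.8 × 0.5165 = 127.0 g
  zircon sand: 186.9 × 0.001100 = 0.2056 g
  talc: 1698 × 0.05070 = 86.09 g
  Li2CO3: 154.5 × 0.5965 = 92.16 g
  TiO2: 358.1 × 0.01000 = 3.581 g
Total LOI = 309.1 g
Glass = batch − LOI = 2726 − 309.1 = 2417 g

LOI loss = 309.1 g; glass = 2417 g; yield = 88.66%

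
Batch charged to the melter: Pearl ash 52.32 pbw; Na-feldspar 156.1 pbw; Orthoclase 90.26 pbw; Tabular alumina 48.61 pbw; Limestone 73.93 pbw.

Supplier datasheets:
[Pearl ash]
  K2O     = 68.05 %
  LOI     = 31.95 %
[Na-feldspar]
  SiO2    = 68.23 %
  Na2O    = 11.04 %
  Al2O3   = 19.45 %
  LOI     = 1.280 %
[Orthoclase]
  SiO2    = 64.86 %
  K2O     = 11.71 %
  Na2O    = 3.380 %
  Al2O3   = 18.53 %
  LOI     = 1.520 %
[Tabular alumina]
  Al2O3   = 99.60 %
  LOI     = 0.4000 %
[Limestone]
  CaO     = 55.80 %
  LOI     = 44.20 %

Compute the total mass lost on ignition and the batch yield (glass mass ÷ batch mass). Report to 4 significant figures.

LOI loss = 52.96 pbw; glass = 368.3 pbw; yield = 87.43%

Mid-chain values appear rounded to 4 significant figures at each printed step — the working math carries full precision all the way through; every reported number takes just one rounding. Derived quantities (five oxide percentages, glass mass, LOI, totals, yield) are re-derived in full precision from the batch weights for 368.3 pbw of glass as written in the problem or the answer.
Per-material ignition loss:
  Pearl ash: 52.32 × 0.3195 = 16.72 pbw
  Na-feldspar: 156.1 × 0.01280 = 1.998 pbw
  Orthoclase: 90.26 × 0.01520 = 1.372 pbw
  Tabular alumina: 48.61 × 0.004000 = 0.1944 pbw
  Limestone: 73.93 × 0.4420 = 32.68 pbw
Total LOI = 52.96 pbw
Glass = batch − LOI = 421.2 − 52.96 = 368.3 pbw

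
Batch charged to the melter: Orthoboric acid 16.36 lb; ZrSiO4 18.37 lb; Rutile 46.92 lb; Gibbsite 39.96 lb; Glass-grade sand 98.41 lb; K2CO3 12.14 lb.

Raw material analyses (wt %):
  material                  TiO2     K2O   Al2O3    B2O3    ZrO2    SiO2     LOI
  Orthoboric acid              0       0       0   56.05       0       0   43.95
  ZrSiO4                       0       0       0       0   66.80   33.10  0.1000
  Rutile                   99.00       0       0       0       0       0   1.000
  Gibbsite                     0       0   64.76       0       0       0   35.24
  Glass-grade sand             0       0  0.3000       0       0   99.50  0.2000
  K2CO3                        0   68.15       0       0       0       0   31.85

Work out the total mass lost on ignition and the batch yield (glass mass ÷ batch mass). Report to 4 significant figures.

All internal work carries full float precision in every operation; values along the way appear (rounded to 4 significant figures) across the worked steps. Exactly one rounding lands on every reported value. Derived quantities are re-derived in full float precision (six oxide percentages, ignition loss, glass mass, yield, the totals) from the batch weights per 206.3 lb of glass, as given in the question or the answer.
LOI of each material in turn:
  Orthoboric acid: 16.36 × 0.4395 = 7.190 lb
  ZrSiO4: 18.37 × 0.001000 = 0.01837 lb
  Rutile: 46.92 × 0.01000 = 0.4692 lb
  Gibbsite: 39.96 × 0.3524 = 14.08 lb
  Glass-grade sand: 98.41 × 0.002000 = 0.1968 lb
  K2CO3: 12.14 × 0.3185 = 3.867 lb
Total LOI = 25.82 lb
Glass = batch − LOI = 232.2 − 25.82 = 206.3 lb

LOI loss = 25.82 lb; glass = 206.3 lb; yield = 88.88%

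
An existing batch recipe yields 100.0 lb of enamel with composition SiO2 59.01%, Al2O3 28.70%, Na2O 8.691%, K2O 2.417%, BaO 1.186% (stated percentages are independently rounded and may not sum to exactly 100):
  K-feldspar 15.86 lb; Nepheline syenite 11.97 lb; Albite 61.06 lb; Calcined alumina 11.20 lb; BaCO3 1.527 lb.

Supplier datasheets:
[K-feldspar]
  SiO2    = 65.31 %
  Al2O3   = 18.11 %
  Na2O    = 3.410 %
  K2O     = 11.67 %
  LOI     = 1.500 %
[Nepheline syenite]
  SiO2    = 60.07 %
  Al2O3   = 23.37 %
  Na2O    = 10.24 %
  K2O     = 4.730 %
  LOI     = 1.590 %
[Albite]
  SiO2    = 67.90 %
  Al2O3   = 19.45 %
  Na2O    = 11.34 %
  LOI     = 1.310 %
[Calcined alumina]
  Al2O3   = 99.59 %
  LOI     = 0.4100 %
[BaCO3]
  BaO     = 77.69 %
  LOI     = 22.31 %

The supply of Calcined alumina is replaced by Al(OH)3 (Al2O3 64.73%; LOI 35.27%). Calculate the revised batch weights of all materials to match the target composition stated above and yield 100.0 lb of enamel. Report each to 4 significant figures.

Revised batch per 100.0 lb enamel:
  K-feldspar: 15.86 lb
  Nepheline syenite: 11.97 lb
  Albite: 61.06 lb
  Al(OH)3: 17.23 lb
  BaCO3: 1.527 lb
Total batch = 107.6 lb; LOI loss = 7.646 lb

Values along the way are printed, rounded to 4 significant figures, on the page; the working math holds exact precision from first step to last. A single rounding produces every reported value; all derived quantities, which include ignition loss, yield, the totals, glass mass, five oxide percentages, are rebuilt at full precision, as given in the problem or the answer, from the weighed amounts at 100.0 lb of glass.
Oxide mass targets, per 100.0 lb enamel:
  SiO2: 59.01% × 100.0 = 59.01 lb
  Al2O3: 28.70% × 100.0 = 28.70 lb
  Na2O: 8.691% × 100.0 = 8.691 lb
  K2O: 2.417% × 100.0 = 2.417 lb
  BaO: 1.186% × 100.0 = 1.186 lb
Sums-versus-targets review per the reported batch figures, against the basis in use (target by target, the sums agree inside rounding margins):
  SiO2: 15.86·0.6531 + 11.97·0.6007 + 61.06·0.6790 = 59.01 lb (target 59.01 lb)
  Al2O3: 15.86·0.1811 + 11.97·0.2337 + 61.06·0.1945 + 17.23·0.6473 = 28.70 lb (target 28.70 lb)
  Na2O: 15.86·0.03410 + 11.97·0.1024 + 61.06·0.1134 = 8.691 lb (target 8.691 lb)
  K2O: 15.86·0.1167 + 11.97·0.04730 = 2.417 lb (target 2.417 lb)
  BaO: 1.527·0.7769 = 1.186 lb (target 1.186 lb)
Glass mass check: total batch − LOI = 100.0 lb (targets for the oxides total 100.0 lb; against the stated basis, 100.0 lb — a pure rounding effect).
Whole-batch sum: Σ batch = 107.6 lb; the LOI term Σ batch·LOI equals 7.646 lb; glass ÷ batch gives a yield of 92.90%.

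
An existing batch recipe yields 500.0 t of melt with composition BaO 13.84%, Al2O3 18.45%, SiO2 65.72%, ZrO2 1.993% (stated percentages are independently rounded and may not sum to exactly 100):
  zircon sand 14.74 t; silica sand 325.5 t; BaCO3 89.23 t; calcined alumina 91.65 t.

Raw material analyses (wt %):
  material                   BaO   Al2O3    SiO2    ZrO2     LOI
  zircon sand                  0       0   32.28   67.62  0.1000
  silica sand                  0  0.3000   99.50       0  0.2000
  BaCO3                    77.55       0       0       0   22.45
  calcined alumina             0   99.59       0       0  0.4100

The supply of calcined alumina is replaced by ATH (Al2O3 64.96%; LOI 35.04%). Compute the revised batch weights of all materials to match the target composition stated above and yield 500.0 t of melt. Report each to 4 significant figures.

Revised batch per 500.0 t melt:
  zircon sand: 14.74 t
  silica sand: 325.5 t
  BaCO3: 89.23 t
  ATH: 140.5 t
Total batch = 570.0 t; LOI loss = 69.93 t

Intermediates are displayed, rounded to four significant digits, in the printout. The whole derivation carries exact precision at all times. Each reported value is rounded only once. Derived quantities (net glass mass, LOI, the yield, the totals, four oxide percentages) are computed at exact precision using the weight values on 500.0 t of glass, as set out in the problem or answer text.
Per-oxide target masses for 500.0 t melt:
  BaO: 13.84% × 500.0 = 69.20 t
  Al2O3: 18.45% × 500.0 = 92.25 t
  SiO2: 65.72% × 500.0 = 328.6 t
  ZrO2: 1.993% × 500.0 = 9.965 t
Sums-versus-targets review from the weights as reported, under the basis named above (oxide sums agree with the targets within answer rounding):
  BaO: 89.23·0.7755 = 69.20 t (target 69.20 t)
  Al2O3: 325.5·0.003000 + 140.5·0.6496 = 92.25 t (target 92.25 t)
  SiO2: 14.74·0.3228 + 325.5·0.9950 = 328.6 t (target 328.6 t)
  ZrO2: 14.74·0.6762 = 9.967 t (target 9.965 t)
Glass-mass sanity pass: net batch after ignition = 500.0 t (targets for the oxides total 500.0 t; basis as stated: 500.0 t — rounding explains the deltas).
Batch total: Σ batch = 570.0 t; loss to ignition Σ batch·LOI = 69.93 t; glass ÷ batch gives a yield of 87.73%.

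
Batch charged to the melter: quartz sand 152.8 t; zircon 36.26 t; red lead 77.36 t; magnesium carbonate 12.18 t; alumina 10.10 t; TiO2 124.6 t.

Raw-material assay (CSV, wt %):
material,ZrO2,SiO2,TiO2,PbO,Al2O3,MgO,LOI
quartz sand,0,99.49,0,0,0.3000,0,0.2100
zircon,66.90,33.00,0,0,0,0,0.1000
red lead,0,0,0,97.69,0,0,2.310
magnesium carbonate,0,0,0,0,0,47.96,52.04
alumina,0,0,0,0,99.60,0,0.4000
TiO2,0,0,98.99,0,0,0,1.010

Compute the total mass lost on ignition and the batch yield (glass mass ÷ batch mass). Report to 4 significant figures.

LOI loss = 9.781 t; glass = 403.5 t; yield = 97.63%

Exact precision is carried end to end — working values are displayed, rounded to four significant digits, on the page — every reported value sees exactly one rounding — derived quantities, including six oxide percentages, yield, LOI, glass mass, totals, are carried using the weight values at 403.5 t of glass at exact precision, as quoted within problem or answer.
Each material's LOI contribution:
  quartz sand: 152.8 × 0.002100 = 0.3209 t
  zircon: 36.26 × 0.001000 = 0.03626 t
  red lead: 77.36 × 0.02310 = 1.787 t
  magnesium carbonate: 12.18 × 0.5204 = 6.338 t
  alumina: 10.10 × 0.004000 = 0.04040 t
  TiO2: 124.6 × 0.01010 = 1.258 t
Total LOI = 9.781 t
Glass = batch − LOI = 413.3 − 9.781 = 403.5 t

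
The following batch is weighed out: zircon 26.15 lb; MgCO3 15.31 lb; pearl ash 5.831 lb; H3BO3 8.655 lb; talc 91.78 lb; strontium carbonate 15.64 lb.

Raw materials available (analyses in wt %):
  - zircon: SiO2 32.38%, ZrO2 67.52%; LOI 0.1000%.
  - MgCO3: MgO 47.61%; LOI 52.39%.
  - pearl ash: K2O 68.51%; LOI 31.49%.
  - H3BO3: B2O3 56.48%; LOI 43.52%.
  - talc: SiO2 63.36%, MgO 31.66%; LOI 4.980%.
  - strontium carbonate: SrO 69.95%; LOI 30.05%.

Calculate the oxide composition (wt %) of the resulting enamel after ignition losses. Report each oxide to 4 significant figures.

Glass mass = 140.4 lb (batch 163.4 − LOI 22.92).
Composition: B2O3 3.481%, SiO2 47.43%, MgO 25.88%, ZrO2 12.57%, SrO 7.790%, K2O 2.844%

The working math carries exact precision at every stage — the intermediate values appear, rounded to 4 significant figures, at each printed step — each reported figure is rounded just once — derived quantities (the totals, net glass mass, six oxide percentages, the yield, ignition loss) are recomputed from the batch weights on 140.4 lb of glass at full float precision as set out in problem or answer.
Delivered oxide masses:
  B2O3: 8.655·0.5648 = 4.888 lb
  SiO2: 26.15·0.3238 + 91.78·0.6336 = 66.62 lb
  MgO: 15.31·0.4761 + 91.78·0.3166 = 36.35 lb
  ZrO2: 26.15·0.6752 = 17.66 lb
  SrO: 15.64·0.6995 = 10.94 lb
  K2O: 5.831·0.6851 = 3.995 lb
LOI: 26.15·0.001000 + 15.31·0.5239 + 5.831·0.3149 + 8.655·0.4352 + 91.78·0.04980 + 15.64·0.3005 = 22.92 lb
The glass mass, total less LOI, = 163.4 − 22.92 = 140.4 lb (= Σ oxide masses)
wt % = oxide mass / glass mass × 100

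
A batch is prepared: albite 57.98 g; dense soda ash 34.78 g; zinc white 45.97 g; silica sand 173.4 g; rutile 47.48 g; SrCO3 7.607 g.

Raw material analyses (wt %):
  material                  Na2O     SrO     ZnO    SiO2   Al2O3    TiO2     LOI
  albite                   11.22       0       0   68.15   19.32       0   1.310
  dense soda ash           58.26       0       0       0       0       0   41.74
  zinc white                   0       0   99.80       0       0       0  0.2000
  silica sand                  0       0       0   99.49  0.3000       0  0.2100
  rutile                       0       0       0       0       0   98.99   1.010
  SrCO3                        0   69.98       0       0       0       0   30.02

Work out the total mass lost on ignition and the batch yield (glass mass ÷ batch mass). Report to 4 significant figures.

The working math maintains full precision all the way through; the intermediate values appear rounded to 4 significant figures on the page — every reported value is rounded once only; derived quantities, including glass mass, the totals, ignition loss, the yield, six oxide percentages, are carried from the batch weights on 348.7 g of glass in full float precision, as set out in question or answer.
Ignition loss by material:
  albite: 57.98 × 0.01310 = 0.7595 g
  dense soda ash: 34.78 × 0.4174 = 14.52 g
  zinc white: 45.97 × 0.002000 = 0.09194 g
  silica sand: 173.4 × 0.002100 = 0.3641 g
  rutile: 47.48 × 0.01010 = 0.4795 g
  SrCO3: 7.607 × 0.3002 = 2.284 g
Total LOI = 18.50 g
Glass = batch − LOI = 367.2 − 18.50 = 348.7 g

LOI loss = 18.50 g; glass = 348.7 g; yield = 94.96%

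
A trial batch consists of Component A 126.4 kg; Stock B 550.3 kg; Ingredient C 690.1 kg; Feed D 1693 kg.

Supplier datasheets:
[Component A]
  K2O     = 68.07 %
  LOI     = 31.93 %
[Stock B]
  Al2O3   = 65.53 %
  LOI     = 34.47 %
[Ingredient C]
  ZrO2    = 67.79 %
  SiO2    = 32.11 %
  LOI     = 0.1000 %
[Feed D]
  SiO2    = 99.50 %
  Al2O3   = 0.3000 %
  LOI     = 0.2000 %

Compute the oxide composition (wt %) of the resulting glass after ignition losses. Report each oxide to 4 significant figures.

All arithmetic keeps full precision at every stage; in-progress results are printed rounded off to 4 significant digits as written. Every reported number is rounded just once; derived quantities, including ignition loss, net glass mass, the totals, the yield, four oxide percentages, are re-derived from the batch weights for 2826 kg of glass at full float precision as set out in the problem or answer text.
What the batch supplies per oxide:
  ZrO2: 690.1·0.6779 = 467.8 kg
  K2O: 126.4·0.6807 = 86.04 kg
  SiO2: 690.1·0.3211 + 1693·0.9950 = 1906 kg
  Al2O3: 550.3·0.6553 + 1693·0.003000 = 365.7 kg
LOI: 126.4·0.3193 + 550.3·0.3447 + 690.1·0.001000 + 1693·0.002000 = 234.1 kg
Net of LOI, the glass mass = 3060 − 234.1 = 2826 kg (equal to the oxide-mass sum)
wt %: oxide over glass, times 100

Glass mass = 2826 kg (batch 3060 − LOI 234.1).
Composition: ZrO2 16.56%, K2O 3.045%, SiO2 67.46%, Al2O3 12.94%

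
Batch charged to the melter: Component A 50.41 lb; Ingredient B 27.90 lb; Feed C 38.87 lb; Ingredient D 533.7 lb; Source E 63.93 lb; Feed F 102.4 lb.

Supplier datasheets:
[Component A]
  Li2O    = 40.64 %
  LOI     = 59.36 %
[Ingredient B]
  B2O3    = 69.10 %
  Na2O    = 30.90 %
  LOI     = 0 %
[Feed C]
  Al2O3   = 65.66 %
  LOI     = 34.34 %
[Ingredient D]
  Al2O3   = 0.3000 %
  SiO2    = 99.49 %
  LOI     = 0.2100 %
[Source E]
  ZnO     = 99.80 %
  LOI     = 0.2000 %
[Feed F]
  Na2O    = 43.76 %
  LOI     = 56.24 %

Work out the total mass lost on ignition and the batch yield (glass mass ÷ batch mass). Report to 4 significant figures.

All arithmetic holds full precision through every step. Values along the way appear rounded to 4 significant digits when written out. Each reported number takes exactly one rounding — the derived quantities, which include totals, the six compositions, yield, LOI, glass mass, are computed in full float precision, as quoted within problem or answer, starting from the weights for 715.1 lb of glass.
Material-by-material LOI:
  Component A: 50.41 × 0.5936 = 29.92 lb
  Ingredient B: 27.90 × 0 = 0 lb
  Feed C: 38.87 × 0.3434 = 13.35 lb
  Ingredient D: 533.7 × 0.002100 = 1.121 lb
  Source E: 63.93 × 0.002000 = 0.1279 lb
  Feed F: 102.4 × 0.5624 = 57.59 lb
Total LOI = 102.1 lb
Glass = batch − LOI = 817.2 − 102.1 = 715.1 lb

LOI loss = 102.1 lb; glass = 715.1 lb; yield = 87.51%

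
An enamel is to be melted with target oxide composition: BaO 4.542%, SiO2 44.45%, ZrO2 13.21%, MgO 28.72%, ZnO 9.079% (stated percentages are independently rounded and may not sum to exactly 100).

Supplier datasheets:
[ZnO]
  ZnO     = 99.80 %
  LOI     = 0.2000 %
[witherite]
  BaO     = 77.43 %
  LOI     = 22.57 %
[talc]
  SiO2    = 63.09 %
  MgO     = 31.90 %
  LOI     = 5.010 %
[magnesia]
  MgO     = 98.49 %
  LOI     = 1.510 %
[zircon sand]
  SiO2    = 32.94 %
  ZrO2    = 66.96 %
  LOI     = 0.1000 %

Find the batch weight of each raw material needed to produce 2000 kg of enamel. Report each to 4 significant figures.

Full float precision is maintained throughout. The intermediate values are printed rounded off to 4 significant figures on the page. Each reported number takes just one rounding; all derived quantities, including the five compositions, net glass mass, LOI, the yield, the totals, are re-derived from the batch weights on 2000 kg of glass in full float precision as given in the question or the answer.
Target oxide masses per 2000 kg enamel:
  BaO: 4.542% × 2000 = 90.84 kg
  SiO2: 44.45% × 2000 = 889.0 kg
  ZrO2: 13.21% × 2000 = 264.2 kg
  MgO: 28.72% × 2000 = 574.4 kg
  ZnO: 9.079% × 2000 = 181.6 kg
Mass-balance tally per oxide given the weights on record, on the stated basis (target by target, the sums agree within answer rounding):
  BaO: 117.3·0.7743 = 90.83 kg (target 90.84 kg)
  SiO2: 1203·0.6309 + 394.6·0.3294 = 889.0 kg (target 889.0 kg)
  ZrO2: 394.6·0.6696 = 264.2 kg (target 264.2 kg)
  MgO: 1203·0.3190 + 193.5·0.9849 = 574.3 kg (target 574.4 kg)
  ZnO: 181.9·0.9980 = 181.5 kg (target 181.6 kg)
Mass balance on the glass: Σ batch − LOI loss = 2000 kg (summing oxide targets gives 2000 kg; against the stated basis, 2000 kg — differing by rounding only).
Whole-batch sum: Σ batch = 2090 kg; Σ batch·LOI gives LOI loss = 90.43 kg; the yield ratio, glass ÷ batch: 95.67%.

Batch per 2000 kg enamel:
  ZnO: 181.9 kg
  witherite: 117.3 kg
  talc: 1203 kg
  magnesia: 193.5 kg
  zircon sand: 394.6 kg
Total batch = 2090 kg; LOI loss = 90.43 kg; yield = 95.67%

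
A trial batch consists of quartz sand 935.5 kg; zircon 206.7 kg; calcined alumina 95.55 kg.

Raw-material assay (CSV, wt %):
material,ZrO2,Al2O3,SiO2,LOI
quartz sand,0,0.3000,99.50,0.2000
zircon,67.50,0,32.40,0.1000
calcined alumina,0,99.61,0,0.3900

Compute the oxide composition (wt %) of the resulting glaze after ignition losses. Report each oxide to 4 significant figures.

Glass mass = 1235 kg (batch 1238 − LOI 2.450).
Composition: ZrO2 11.29%, Al2O3 7.932%, SiO2 80.77%

Mid-chain values are displayed, with 4-significant-digit rounding, as written; all arithmetic holds full precision at every stage — every reported value takes a single rounding — all derived quantities, which include yield, net glass mass, ignition loss, the totals, three oxide percentages, are re-derived in full precision, exactly as printed in the question or the answer, from the weighed amounts at 1235 kg of glass.
Oxide masses out of the charge:
  ZrO2: 206.7·0.6750 = 139.5 kg
  Al2O3: 935.5·0.003000 + 95.55·0.9961 = 97.98 kg
  SiO2: 935.5·0.9950 + 206.7·0.3240 = 997.8 kg
LOI: 935.5·0.002000 + 206.7·0.001000 + 95.55·0.003900 = 2.450 kg
Glass mass = batch − LOI = 1238 − 2.450 = 1235 kg (equal to the oxide-mass sum)
wt % = oxide mass / glass mass × 100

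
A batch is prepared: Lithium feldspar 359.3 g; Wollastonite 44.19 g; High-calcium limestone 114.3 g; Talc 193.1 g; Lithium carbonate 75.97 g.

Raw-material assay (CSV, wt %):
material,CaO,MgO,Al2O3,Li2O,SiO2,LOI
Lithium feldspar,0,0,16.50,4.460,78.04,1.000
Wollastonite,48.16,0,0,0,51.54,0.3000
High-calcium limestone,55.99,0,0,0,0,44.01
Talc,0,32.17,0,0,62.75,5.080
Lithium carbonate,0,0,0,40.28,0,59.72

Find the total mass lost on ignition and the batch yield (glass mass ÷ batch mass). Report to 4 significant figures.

LOI loss = 109.2 g; glass = 677.7 g; yield = 86.12%

Mid-chain values appear, rounded to 4 significant figures, between the steps. Each numeric step keeps exact precision at all times. Every reported result is rounded just once; derived quantities are recomputed in full float precision (five oxide percentages, glass mass, the yield, LOI, totals) from the batch weights at 677.7 g of glass as given in problem or answer.
Each material's LOI contribution:
  Lithium feldspar: 359.3 × 0.01000 = 3.593 g
  Wollastonite: 44.19 × 0.003000 = 0.1326 g
  High-calcium limestone: 114.3 × 0.4401 = 50.30 g
  Talc: 193.1 × 0.05080 = 9.809 g
  Lithium carbonate: 75.97 × 0.5972 = 45.37 g
Total LOI = 109.2 g
Glass = batch − LOI = 786.9 − 109.2 = 677.7 g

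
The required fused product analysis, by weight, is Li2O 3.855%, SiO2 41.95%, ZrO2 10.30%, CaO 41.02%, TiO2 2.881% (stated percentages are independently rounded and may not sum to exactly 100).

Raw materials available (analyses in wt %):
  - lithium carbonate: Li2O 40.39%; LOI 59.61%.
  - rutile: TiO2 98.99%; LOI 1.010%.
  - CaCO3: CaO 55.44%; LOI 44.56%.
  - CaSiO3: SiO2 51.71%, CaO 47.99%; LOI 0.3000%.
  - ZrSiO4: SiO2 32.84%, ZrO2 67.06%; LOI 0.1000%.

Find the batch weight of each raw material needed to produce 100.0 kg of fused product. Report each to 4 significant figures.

Batch per 100.0 kg fused product:
  lithium carbonate: 9.544 kg
  rutile: 2.910 kg
  CaCO3: 12.21 kg
  CaSiO3: 71.37 kg
  ZrSiO4: 15.36 kg
Total batch = 111.4 kg; LOI loss = 11.39 kg; yield = 89.78%

Full float precision is carried in every operation; mid-chain values are printed (rounded to four significant figures) within the worked lines — a single rounding yields each reported number. The derived quantities are recomputed at full float precision (the totals, the five compositions, yield, LOI, glass mass) from the batch weights at 100.0 kg of glass, exactly as shown in the problem or answer text.
Per-oxide target masses for 100.0 kg fused product:
  Li2O: 3.855% × 100.0 = 3.855 kg
  SiO2: 41.95% × 100.0 = 41.95 kg
  ZrO2: 10.30% × 100.0 = 10.30 kg
  CaO: 41.02% × 100.0 = 41.02 kg
  TiO2: 2.881% × 100.0 = 2.881 kg
Sums-versus-targets review using the reported weights, at the basis given (oxide sums agree with the targets net of answer rounding effects):
  Li2O: 9.544·0.4039 = 3.855 kg (target 3.855 kg)
  SiO2: 71.37·0.5171 + 15.36·0.3284 = 41.95 kg (target 41.95 kg)
  ZrO2: 15.36·0.6706 = 10.30 kg (target 10.30 kg)
  CaO: 12.21·0.5544 + 71.37·0.4799 = 41.02 kg (target 41.02 kg)
  TiO2: 2.910·0.9899 = 2.881 kg (target 2.881 kg)
Glass-mass bookkeeping: the batch minus its LOI: 100.0 kg (summing oxide targets gives 100.0 kg; versus the stated basis of 100.0 kg — differing by rounding only).
Batch grand total — Σ batch = 111.4 kg; ignition loss, Σ(batch × LOI) = 11.39 kg; as yield: glass ÷ batch → 89.78%.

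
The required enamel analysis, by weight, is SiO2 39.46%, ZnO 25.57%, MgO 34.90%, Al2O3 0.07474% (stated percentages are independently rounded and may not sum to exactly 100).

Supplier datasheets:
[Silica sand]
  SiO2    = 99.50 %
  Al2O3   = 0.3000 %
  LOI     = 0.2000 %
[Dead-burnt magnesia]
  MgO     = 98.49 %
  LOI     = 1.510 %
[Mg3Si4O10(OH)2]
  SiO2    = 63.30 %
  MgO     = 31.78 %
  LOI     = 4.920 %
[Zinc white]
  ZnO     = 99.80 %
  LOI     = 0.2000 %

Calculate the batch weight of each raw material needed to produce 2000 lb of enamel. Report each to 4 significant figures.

The working math runs at full precision throughout — working values are displayed rounded to 4 significant digits within the worked lines — every reported result takes exactly one rounding; the derived quantities (yield, totals, glass mass, four oxide percentages, ignition loss) are carried in full precision using the weight values on 2000 lb of glass as quoted within problem or answer.
Target masses of each oxide per 2000 lb enamel:
  SiO2: 39.46% × 2000 = 789.2 lb
  ZnO: 25.57% × 2000 = 511.4 lb
  MgO: 34.90% × 2000 = 698.0 lb
  Al2O3: 0.07474% × 2000 = 1.495 lb
A balance pass over the oxides, on the weights just shown, under the basis named above (summed amounts equal target values up to rounding of the answer):
  SiO2: 498.3·0.9950 + 463.5·0.6330 = 789.2 lb (target 789.2 lb)
  ZnO: 512.4·0.9980 = 511.4 lb (target 511.4 lb)
  MgO: 559.1·0.9849 + 463.5·0.3178 = 698.0 lb (target 698.0 lb)
  Al2O3: 498.3·0.003000 = 1.495 lb (target 1.495 lb)
Glass-mass closure: batch total minus LOI = 2000 lb (oxide target masses add up to 2000 lb; against the stated basis, 2000 lb — a pure rounding effect).
Batch grand total — Σ batch = 2033 lb; ignition loss, Σ(batch × LOI) = 33.27 lb; as yield: glass ÷ batch → 98.36%.

Batch per 2000 lb enamel:
  Silica sand: 498.3 lb
  Dead-burnt magnesia: 559.1 lb
  Mg3Si4O10(OH)2: 463.5 lb
  Zinc white: 512.4 lb
Total batch = 2033 lb; LOI loss = 33.27 lb; yield = 98.36%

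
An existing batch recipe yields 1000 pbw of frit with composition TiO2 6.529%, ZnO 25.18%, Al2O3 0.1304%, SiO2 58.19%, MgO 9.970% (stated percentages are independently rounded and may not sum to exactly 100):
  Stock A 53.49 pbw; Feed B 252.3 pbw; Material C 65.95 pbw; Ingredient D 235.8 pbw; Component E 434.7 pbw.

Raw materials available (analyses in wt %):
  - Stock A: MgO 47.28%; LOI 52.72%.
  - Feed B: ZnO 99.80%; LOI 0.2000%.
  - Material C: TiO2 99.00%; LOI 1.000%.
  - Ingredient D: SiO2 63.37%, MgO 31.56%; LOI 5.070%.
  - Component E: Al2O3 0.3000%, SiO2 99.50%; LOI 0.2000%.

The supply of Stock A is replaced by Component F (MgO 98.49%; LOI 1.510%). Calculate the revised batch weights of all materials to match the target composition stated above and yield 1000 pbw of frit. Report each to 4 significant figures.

Revised batch per 1000 pbw frit:
  Component F: 25.68 pbw
  Feed B: 252.3 pbw
  Material C: 65.95 pbw
  Ingredient D: 235.8 pbw
  Component E: 434.7 pbw
Total batch = 1014 pbw; LOI loss = 14.38 pbw

All arithmetic maintains full float precision through the solve — mid-chain values appear with 4-significant-figure rounding within the worked lines; exactly one rounding goes into each reported figure. Derived quantities (five oxide percentages, the totals, yield, net glass mass, LOI) are re-derived in full precision starting from the weights for 1000 pbw of glass, as given in the problem or answer text.
Target masses of each oxide per 1000 pbw frit:
  TiO2: 6.529% × 1000 = 65.29 pbw
  ZnO: 25.18% × 1000 = 251.8 pbw
  Al2O3: 0.1304% × 1000 = 1.304 pbw
  SiO2: 58.19% × 1000 = 581.9 pbw
  MgO: 9.970% × 1000 = 99.70 pbw
Verifying the oxide balance per the reported batch figures, for the quoted basis mass (oxide sums agree with the targets within answer rounding):
  TiO2: 65.95·0.9900 = 65.29 pbw (target 65.29 pbw)
  ZnO: 252.3·0.9980 = 251.8 pbw (target 251.8 pbw)
  Al2O3: 434.7·0.003000 = 1.304 pbw (target 1.304 pbw)
  SiO2: 235.8·0.6337 + 434.7·0.9950 = 582.0 pbw (target 581.9 pbw)
  MgO: 25.68·0.9849 + 235.8·0.3156 = 99.71 pbw (target 99.70 pbw)
Mass balance on the glass: Σ batch − LOI loss = 1000 pbw (the targets, summed, come to 1000 pbw; basis as stated: 1000 pbw — any gap is answer rounding).
Batch grand total — Σ batch = 1014 pbw; ignition loss, Σ(batch × LOI) = 14.38 pbw; yield: glass divided by total = 98.58%.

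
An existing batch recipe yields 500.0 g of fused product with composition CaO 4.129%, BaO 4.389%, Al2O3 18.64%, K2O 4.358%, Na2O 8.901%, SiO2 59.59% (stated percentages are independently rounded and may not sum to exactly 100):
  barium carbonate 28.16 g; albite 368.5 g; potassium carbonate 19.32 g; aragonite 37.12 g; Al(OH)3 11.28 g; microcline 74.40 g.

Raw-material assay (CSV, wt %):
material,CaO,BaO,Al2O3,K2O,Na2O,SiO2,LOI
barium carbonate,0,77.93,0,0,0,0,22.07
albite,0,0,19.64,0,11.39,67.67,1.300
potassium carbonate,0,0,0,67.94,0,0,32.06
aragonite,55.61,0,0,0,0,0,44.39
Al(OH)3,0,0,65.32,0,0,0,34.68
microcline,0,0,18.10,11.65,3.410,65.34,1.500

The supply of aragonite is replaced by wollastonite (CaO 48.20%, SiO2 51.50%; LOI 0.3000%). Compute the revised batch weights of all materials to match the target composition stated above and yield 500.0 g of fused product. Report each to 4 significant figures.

Mid-chain values appear rounded to 4 significant figures across the worked steps — all internal work maintains exact precision through the solve; exactly one rounding is applied to every reported value; derived quantities (the yield, ignition loss, the six compositions, net glass mass, the totals) are carried starting from the weights on 500.0 g of glass at exact precision exactly as printed in the question or the answer.
Target oxide masses per 500.0 g fused product:
  CaO: 4.129% × 500.0 = 20.64 g
  BaO: 4.389% × 500.0 = 21.94 g
  Al2O3: 18.64% × 500.0 = 93.20 g
  K2O: 4.358% × 500.0 = 21.79 g
  Na2O: 8.901% × 500.0 = 44.50 g
  SiO2: 59.59% × 500.0 = 298.0 g
Checking each oxide sum applying the batch weights above, for the quoted basis mass (sum by sum, the targets are met given rounding of the digits):
  CaO: 42.83·0.4820 = 20.64 g (target 20.64 g)
  BaO: 28.16·0.7793 = 21.95 g (target 21.94 g)
  Al2O3: 383.1·0.1964 + 20.43·0.6532 + 25.46·0.1810 = 93.19 g (target 93.20 g)
  K2O: 27.71·0.6794 + 25.46·0.1165 = 21.79 g (target 21.79 g)
  Na2O: 383.1·0.1139 + 25.46·0.03410 = 44.50 g (target 44.50 g)
  SiO2: 383.1·0.6767 + 42.83·0.5150 + 25.46·0.6534 = 297.9 g (target 298.0 g)
The glass-mass cross-check: total charge less LOI = 500.0 g (per-oxide target masses sum to 500.0 g; against the stated basis, 500.0 g — rounding explains the deltas).
Adding the batch up: Σ batch = 527.7 g; loss to ignition Σ batch·LOI = 27.67 g; glass ÷ batch gives a yield of 94.76%.

Revised batch per 500.0 g fused product:
  barium carbonate: 28.16 g
  albite: 383.1 g
  potassium carbonate: 27.71 g
  wollastonite: 42.83 g
  Al(OH)3: 20.43 g
  microcline: 25.46 g
Total batch = 527.7 g; LOI loss = 27.67 g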